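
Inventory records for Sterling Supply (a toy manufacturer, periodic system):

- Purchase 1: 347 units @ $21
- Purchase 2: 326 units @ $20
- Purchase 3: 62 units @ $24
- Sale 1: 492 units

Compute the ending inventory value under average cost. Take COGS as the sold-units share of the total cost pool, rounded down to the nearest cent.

Ending inventory = $5,056.72

Sale 1, sell 492: 492/735 × $15,295.00 → $10,238.28
Ending inventory (cost pool remaining) = $5,056.72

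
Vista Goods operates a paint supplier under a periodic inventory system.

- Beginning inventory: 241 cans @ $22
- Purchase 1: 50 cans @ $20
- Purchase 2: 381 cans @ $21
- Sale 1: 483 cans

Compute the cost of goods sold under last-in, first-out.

COGS = $10,145

Sale 1 (483) [LIFO — newest first]: 381 @ $21 + 50 @ $20 + 52 @ $22 = $10,145
Ending inventory: 189 @ $22 = $4,158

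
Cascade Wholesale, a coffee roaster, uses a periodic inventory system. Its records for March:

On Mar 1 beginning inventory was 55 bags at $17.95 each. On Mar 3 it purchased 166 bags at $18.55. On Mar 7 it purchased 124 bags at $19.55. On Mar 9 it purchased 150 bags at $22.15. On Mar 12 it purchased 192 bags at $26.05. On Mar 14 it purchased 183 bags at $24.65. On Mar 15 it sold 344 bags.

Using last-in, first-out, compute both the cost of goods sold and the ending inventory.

COGS = $8,705.00; ending inventory = $10,620.80

Mar 15, 344 sold [LIFO — newest first]: 183 @ $24.65 + 161 @ $26.05 = $8,705.00
Ending inventory: 55 @ $17.95 + 166 @ $18.55 + 124 @ $19.55 + 150 @ $22.15 + 31 @ $26.05 = $10,620.80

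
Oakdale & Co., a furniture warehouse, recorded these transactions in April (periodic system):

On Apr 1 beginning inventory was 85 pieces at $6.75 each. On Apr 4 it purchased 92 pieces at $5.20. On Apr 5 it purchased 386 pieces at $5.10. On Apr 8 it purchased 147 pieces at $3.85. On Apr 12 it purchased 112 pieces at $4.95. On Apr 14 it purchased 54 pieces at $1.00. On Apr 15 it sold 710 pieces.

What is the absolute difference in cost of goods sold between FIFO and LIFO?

$386.55

FIFO COGS: 85 @ $6.75 + 92 @ $5.20 + 386 @ $5.10 + 147 @ $3.85 = $3,586.70
LIFO COGS: 54 @ $1.00 + 112 @ $4.95 + 147 @ $3.85 + 386 @ $5.10 + 11 @ $5.20 = $3,200.15
Difference = |$3,586.70 − $3,200.15| = $386.55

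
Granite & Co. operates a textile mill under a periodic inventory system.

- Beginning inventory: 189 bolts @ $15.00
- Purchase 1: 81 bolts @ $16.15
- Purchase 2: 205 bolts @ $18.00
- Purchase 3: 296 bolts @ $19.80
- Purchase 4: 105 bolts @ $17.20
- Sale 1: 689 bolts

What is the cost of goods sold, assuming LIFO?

Sale 1 (689) [LIFO — newest first]: 105 @ $17.20 + 296 @ $19.80 + 205 @ $18.00 + 81 @ $16.15 + 2 @ $15.00 = $12,694.95
Ending inventory: 187 @ $15.00 = $2,805.00

COGS = $12,694.95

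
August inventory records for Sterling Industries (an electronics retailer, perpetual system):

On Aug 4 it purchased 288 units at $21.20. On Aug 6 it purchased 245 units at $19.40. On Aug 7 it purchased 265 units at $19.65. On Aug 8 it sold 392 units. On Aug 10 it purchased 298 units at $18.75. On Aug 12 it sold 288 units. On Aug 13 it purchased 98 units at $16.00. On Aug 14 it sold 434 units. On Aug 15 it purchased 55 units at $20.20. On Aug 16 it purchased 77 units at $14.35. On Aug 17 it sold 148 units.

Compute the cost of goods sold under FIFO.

Aug 8, 392 sold [FIFO — oldest first]: 288 @ $21.20 + 104 @ $19.40 = $8,123.20
Aug 12, 288 sold [FIFO — oldest first]: 141 @ $19.40 + 147 @ $19.65 = $5,623.95
Aug 14, 434 sold [FIFO — oldest first]: 118 @ $19.65 + 298 @ $18.75 + 18 @ $16.00 = $8,194.20
Aug 17, 148 sold [FIFO — oldest first]: 80 @ $16.00 + 55 @ $20.20 + 13 @ $14.35 = $2,577.55
Total COGS = $8,123.20 + $5,623.95 + $8,194.20 + $2,577.55 = $24,518.90
Ending inventory: 64 @ $14.35 = $918.40
Check: goods available $25,437.30 = COGS $24,518.90 + ending $918.40

COGS = $24,518.90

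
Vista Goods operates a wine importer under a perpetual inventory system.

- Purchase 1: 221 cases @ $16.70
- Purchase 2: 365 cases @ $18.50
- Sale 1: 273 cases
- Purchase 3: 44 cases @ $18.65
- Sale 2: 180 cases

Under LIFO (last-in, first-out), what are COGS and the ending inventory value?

COGS = $8,307.90; ending inventory = $2,955.90

Sale 1 (273) [LIFO — newest first]: 273 @ $18.50 = $5,050.50
Sale 2 (180) [LIFO — newest first]: 44 @ $18.65 + 92 @ $18.50 + 44 @ $16.70 = $3,257.40
Total COGS = $5,050.50 + $3,257.40 = $8,307.90
Ending inventory: 177 @ $16.70 = $2,955.90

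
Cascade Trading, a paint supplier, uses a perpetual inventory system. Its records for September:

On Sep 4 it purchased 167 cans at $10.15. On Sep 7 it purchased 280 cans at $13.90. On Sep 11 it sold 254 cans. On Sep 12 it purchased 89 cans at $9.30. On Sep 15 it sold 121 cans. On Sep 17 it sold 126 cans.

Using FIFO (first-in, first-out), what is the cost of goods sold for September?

COGS = $6,089.25

Sep 11, 254 sold [FIFO — oldest first]: 167 @ $10.15 + 87 @ $13.90 = $2,904.35
Sep 15, 121 sold [FIFO — oldest first]: 121 @ $13.90 = $1,681.90
Sep 17, 126 sold [FIFO — oldest first]: 72 @ $13.90 + 54 @ $9.30 = $1,503.00
Total COGS = $2,904.35 + $1,681.90 + $1,503.00 = $6,089.25
Ending inventory: 35 @ $9.30 = $325.50
Check: goods available $6,414.75 = COGS $6,089.25 + ending $325.50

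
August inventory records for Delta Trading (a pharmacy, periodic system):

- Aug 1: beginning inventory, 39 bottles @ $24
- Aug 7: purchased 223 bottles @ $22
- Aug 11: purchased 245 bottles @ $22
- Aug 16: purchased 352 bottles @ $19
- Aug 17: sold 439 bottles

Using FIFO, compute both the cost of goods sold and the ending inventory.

COGS = $9,736; ending inventory = $8,184

Aug 17, 439 sold [FIFO — oldest first]: 39 @ $24 + 223 @ $22 + 177 @ $22 = $9,736
Ending inventory: 68 @ $22 + 352 @ $19 = $8,184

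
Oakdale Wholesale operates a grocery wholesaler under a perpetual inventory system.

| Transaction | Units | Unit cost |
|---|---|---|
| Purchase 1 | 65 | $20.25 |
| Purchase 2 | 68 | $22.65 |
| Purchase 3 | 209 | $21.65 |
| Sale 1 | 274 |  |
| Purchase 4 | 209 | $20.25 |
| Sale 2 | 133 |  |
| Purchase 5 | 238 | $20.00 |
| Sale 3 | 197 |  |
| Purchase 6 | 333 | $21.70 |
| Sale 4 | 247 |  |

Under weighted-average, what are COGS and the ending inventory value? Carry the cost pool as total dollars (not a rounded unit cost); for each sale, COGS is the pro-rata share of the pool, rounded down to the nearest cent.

COGS = $17,862.42; ending inventory = $5,737.23

After Purchase 1: 65 on hand, pool $1,316.25 (≈ $20.2500 each)
After Purchase 2: 133 on hand, pool $2,856.45 (≈ $21.4771 each)
After Purchase 3: 342 on hand, pool $7,381.30 (≈ $21.5827 each)
Sale 1, sell 274: 274/342 × $7,381.30 → $5,913.67
After Purchase 4: 277 on hand, pool $5,699.88 (≈ $20.5772 each)
Sale 2, sell 133: 133/277 × $5,699.88 → $2,736.76
After Purchase 5: 382 on hand, pool $7,723.12 (≈ $20.2176 each)
Sale 3, sell 197: 197/382 × $7,723.12 → $3,982.86
After Purchase 6: 518 on hand, pool $10,966.36 (≈ $21.1706 each)
Sale 4, sell 247: 247/518 × $10,966.36 → $5,229.13
Total COGS = $5,913.67 + $2,736.76 + $3,982.86 + $5,229.13 = $17,862.42
Ending inventory (cost pool remaining) = $5,737.23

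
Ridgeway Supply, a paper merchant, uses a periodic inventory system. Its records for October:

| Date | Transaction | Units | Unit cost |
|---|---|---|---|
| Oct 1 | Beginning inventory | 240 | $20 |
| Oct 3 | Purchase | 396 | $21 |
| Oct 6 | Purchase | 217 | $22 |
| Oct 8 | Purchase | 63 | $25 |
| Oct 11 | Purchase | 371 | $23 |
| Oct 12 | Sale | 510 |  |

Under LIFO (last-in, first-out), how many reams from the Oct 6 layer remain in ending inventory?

Oct 12, 510 sold [LIFO — newest first]: 371 @ $23 + 63 @ $25 + 76 @ $22 = $11,780
Ending inventory: 240 @ $20 + 396 @ $21 + 141 @ $22 = $16,218

141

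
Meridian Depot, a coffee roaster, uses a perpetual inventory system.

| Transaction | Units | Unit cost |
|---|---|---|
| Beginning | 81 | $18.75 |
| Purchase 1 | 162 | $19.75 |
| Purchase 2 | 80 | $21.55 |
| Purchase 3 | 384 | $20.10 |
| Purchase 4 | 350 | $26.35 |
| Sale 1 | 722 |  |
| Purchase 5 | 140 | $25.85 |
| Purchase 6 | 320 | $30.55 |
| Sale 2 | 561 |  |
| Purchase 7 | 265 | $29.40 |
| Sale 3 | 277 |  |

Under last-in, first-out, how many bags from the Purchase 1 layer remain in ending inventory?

141

Sale 1 (722) [LIFO — newest first]: 350 @ $26.35 + 372 @ $20.10 = $16,699.70
Sale 2 (561) [LIFO — newest first]: 320 @ $30.55 + 140 @ $25.85 + 12 @ $20.10 + 80 @ $21.55 + 9 @ $19.75 = $15,537.95
Sale 3 (277) [LIFO — newest first]: 265 @ $29.40 + 12 @ $19.75 = $8,028.00
Total COGS = $16,699.70 + $15,537.95 + $8,028.00 = $40,265.65
Ending inventory: 81 @ $18.75 + 141 @ $19.75 = $4,303.50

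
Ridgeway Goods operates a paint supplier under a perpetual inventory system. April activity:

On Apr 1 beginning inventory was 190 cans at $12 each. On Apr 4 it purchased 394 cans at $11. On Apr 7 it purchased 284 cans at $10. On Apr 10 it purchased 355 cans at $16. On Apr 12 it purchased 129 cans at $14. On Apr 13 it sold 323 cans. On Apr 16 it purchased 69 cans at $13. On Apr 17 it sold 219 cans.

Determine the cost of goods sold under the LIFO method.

Apr 13, 323 sold [LIFO — newest first]: 129 @ $14 + 194 @ $16 = $4,910
Apr 17, 219 sold [LIFO — newest first]: 69 @ $13 + 150 @ $16 = $3,297
Total COGS = $4,910 + $3,297 = $8,207
Ending inventory: 190 @ $12 + 394 @ $11 + 284 @ $10 + 11 @ $16 = $9,630

COGS = $8,207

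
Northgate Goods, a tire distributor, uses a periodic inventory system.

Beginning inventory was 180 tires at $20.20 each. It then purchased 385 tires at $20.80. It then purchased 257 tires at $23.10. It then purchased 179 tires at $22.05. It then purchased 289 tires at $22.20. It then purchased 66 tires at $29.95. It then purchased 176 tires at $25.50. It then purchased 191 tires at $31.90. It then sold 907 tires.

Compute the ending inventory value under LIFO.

Ending inventory = $17,442.10

Sale 1 (907) [LIFO — newest first]: 191 @ $31.90 + 176 @ $25.50 + 66 @ $29.95 + 289 @ $22.20 + 179 @ $22.05 + 6 @ $23.10 = $23,058.95
Ending inventory: 180 @ $20.20 + 385 @ $20.80 + 251 @ $23.10 = $17,442.10
Check: goods available $40,501.05 = COGS $23,058.95 + ending $17,442.10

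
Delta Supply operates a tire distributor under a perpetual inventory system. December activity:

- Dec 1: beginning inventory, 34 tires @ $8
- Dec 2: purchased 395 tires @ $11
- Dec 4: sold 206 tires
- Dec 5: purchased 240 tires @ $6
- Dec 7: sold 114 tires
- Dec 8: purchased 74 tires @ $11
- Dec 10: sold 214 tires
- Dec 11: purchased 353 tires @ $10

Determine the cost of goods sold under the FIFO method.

COGS = $5,247

Dec 4, 206 sold [FIFO — oldest first]: 34 @ $8 + 172 @ $11 = $2,164
Dec 7, 114 sold [FIFO — oldest first]: 114 @ $11 = $1,254
Dec 10, 214 sold [FIFO — oldest first]: 109 @ $11 + 105 @ $6 = $1,829
Total COGS = $2,164 + $1,254 + $1,829 = $5,247
Ending inventory: 135 @ $6 + 74 @ $11 + 353 @ $10 = $5,154
Check: goods available $10,401 = COGS $5,247 + ending $5,154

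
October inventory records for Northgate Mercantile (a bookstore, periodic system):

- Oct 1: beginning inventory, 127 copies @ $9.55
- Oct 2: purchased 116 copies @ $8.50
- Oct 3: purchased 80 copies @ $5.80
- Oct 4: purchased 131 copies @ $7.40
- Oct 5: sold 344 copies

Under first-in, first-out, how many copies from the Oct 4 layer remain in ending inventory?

Oct 5, 344 sold [FIFO — oldest first]: 127 @ $9.55 + 116 @ $8.50 + 80 @ $5.80 + 21 @ $7.40 = $2,818.25
Ending inventory: 110 @ $7.40 = $814.00

110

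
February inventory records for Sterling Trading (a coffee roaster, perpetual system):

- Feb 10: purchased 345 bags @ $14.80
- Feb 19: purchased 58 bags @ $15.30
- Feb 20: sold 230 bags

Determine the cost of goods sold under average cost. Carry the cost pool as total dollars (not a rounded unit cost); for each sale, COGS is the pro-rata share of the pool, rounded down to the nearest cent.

After Feb 10: 345 on hand, pool $5,106.00 (≈ $14.8000 each)
After Feb 19: 403 on hand, pool $5,993.40 (≈ $14.8720 each)
Feb 20, sell 230: 230/403 × $5,993.40 → $3,420.55
Ending inventory (cost pool remaining) = $2,572.85
Check: goods available $5,993.40 = COGS $3,420.55 + ending $2,572.85

COGS = $3,420.55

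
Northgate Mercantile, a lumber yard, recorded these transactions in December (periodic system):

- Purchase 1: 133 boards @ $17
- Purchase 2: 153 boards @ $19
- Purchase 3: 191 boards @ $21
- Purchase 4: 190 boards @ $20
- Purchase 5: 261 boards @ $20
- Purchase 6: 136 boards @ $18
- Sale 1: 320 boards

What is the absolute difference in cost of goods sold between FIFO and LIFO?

$246

FIFO COGS: 133 @ $17 + 153 @ $19 + 34 @ $21 = $5,882
LIFO COGS: 136 @ $18 + 184 @ $20 = $6,128
Difference = |$5,882 − $6,128| = $246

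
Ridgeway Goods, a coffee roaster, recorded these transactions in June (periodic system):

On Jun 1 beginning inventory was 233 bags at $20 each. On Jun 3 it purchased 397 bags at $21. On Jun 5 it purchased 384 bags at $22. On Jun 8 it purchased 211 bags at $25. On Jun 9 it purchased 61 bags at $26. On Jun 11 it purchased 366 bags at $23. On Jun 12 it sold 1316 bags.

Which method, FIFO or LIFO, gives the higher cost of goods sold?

LIFO

FIFO COGS: 233 @ $20 + 397 @ $21 + 384 @ $22 + 211 @ $25 + 61 @ $26 + 30 @ $23 = $28,996
LIFO COGS: 366 @ $23 + 61 @ $26 + 211 @ $25 + 384 @ $22 + 294 @ $21 = $29,901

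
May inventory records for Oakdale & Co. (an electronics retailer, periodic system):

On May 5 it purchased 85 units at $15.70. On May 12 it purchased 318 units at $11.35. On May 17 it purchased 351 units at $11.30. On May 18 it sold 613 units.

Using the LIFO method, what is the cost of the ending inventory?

Ending inventory = $1,970.10

May 18, 613 sold [LIFO — newest first]: 351 @ $11.30 + 262 @ $11.35 = $6,940.00
Ending inventory: 85 @ $15.70 + 56 @ $11.35 = $1,970.10
Check: goods available $8,910.10 = COGS $6,940.00 + ending $1,970.10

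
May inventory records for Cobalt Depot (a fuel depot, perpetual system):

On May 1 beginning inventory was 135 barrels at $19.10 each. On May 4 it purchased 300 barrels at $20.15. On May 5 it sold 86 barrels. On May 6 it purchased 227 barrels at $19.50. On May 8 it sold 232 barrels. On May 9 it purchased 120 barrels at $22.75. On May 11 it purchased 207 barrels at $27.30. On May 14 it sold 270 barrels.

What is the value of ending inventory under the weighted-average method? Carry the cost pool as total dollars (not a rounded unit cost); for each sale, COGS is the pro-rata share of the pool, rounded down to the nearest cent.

Ending inventory = $9,057.87

After May 1: 135 on hand, pool $2,578.50 (≈ $19.1000 each)
After May 4: 435 on hand, pool $8,623.50 (≈ $19.8241 each)
May 5, sell 86: 86/435 × $8,623.50 → $1,704.87
After May 6: 576 on hand, pool $11,345.13 (≈ $19.6964 each)
May 8, sell 232: 232/576 × $11,345.13 → $4,569.56
After May 9: 464 on hand, pool $9,505.57 (≈ $20.4861 each)
After May 11: 671 on hand, pool $15,156.67 (≈ $22.5882 each)
May 14, sell 270: 270/671 × $15,156.67 → $6,098.80
Total COGS = $1,704.87 + $4,569.56 + $6,098.80 = $12,373.23
Ending inventory (cost pool remaining) = $9,057.87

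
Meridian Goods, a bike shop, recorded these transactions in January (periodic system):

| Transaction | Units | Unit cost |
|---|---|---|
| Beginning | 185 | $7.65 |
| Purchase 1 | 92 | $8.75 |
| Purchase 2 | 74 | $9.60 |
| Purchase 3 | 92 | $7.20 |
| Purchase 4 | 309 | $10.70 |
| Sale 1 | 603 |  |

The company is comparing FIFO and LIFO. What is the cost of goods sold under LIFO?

FIFO COGS: 185 @ $7.65 + 92 @ $8.75 + 74 @ $9.60 + 92 @ $7.20 + 160 @ $10.70 = $5,305.05
LIFO COGS: 309 @ $10.70 + 92 @ $7.20 + 74 @ $9.60 + 92 @ $8.75 + 36 @ $7.65 = $5,759.50

COGS = $5,759.50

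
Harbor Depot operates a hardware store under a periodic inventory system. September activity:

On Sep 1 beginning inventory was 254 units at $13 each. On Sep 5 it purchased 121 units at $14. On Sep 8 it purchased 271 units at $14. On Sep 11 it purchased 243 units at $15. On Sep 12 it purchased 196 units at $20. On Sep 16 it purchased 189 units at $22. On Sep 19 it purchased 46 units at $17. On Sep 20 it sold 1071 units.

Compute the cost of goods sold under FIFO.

Sep 20, 1071 sold [FIFO — oldest first]: 254 @ $13 + 121 @ $14 + 271 @ $14 + 243 @ $15 + 182 @ $20 = $16,075
Ending inventory: 14 @ $20 + 189 @ $22 + 46 @ $17 = $5,220
Check: goods available $21,295 = COGS $16,075 + ending $5,220

COGS = $16,075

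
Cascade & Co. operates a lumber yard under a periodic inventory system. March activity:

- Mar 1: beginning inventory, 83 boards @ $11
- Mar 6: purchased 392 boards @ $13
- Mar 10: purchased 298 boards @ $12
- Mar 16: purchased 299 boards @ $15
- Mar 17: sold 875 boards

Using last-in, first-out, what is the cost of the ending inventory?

Ending inventory = $2,395

Mar 17, 875 sold [LIFO — newest first]: 299 @ $15 + 298 @ $12 + 278 @ $13 = $11,675
Ending inventory: 83 @ $11 + 114 @ $13 = $2,395
Check: goods available $14,070 = COGS $11,675 + ending $2,395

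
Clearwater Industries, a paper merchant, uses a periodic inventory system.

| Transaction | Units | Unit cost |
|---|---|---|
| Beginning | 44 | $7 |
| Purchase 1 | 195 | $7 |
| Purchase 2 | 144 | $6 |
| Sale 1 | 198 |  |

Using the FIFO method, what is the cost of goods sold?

Sale 1 (198) [FIFO — oldest first]: 44 @ $7 + 154 @ $7 = $1,386
Ending inventory: 41 @ $7 + 144 @ $6 = $1,151

COGS = $1,386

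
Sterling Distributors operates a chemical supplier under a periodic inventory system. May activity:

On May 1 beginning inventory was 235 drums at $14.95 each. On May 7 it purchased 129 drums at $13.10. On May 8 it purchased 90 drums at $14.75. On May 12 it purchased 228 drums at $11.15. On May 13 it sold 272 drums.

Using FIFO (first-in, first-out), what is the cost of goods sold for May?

May 13, 272 sold [FIFO — oldest first]: 235 @ $14.95 + 37 @ $13.10 = $3,997.95
Ending inventory: 92 @ $13.10 + 90 @ $14.75 + 228 @ $11.15 = $5,074.90

COGS = $3,997.95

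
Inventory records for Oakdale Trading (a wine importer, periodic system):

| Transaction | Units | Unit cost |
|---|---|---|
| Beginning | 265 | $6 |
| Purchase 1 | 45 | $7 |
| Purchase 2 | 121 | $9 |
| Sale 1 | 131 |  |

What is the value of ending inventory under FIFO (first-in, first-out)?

Sale 1 (131) [FIFO — oldest first]: 131 @ $6 = $786
Ending inventory: 134 @ $6 + 45 @ $7 + 121 @ $9 = $2,208

Ending inventory = $2,208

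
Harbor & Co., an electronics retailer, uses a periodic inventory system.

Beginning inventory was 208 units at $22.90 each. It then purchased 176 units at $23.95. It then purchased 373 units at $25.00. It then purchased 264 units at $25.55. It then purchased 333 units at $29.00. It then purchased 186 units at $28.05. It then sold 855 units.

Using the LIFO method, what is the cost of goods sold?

COGS = $23,419.50

Sale 1 (855) [LIFO — newest first]: 186 @ $28.05 + 333 @ $29.00 + 264 @ $25.55 + 72 @ $25.00 = $23,419.50
Ending inventory: 208 @ $22.90 + 176 @ $23.95 + 301 @ $25.00 = $16,503.40
Check: goods available $39,922.90 = COGS $23,419.50 + ending $16,503.40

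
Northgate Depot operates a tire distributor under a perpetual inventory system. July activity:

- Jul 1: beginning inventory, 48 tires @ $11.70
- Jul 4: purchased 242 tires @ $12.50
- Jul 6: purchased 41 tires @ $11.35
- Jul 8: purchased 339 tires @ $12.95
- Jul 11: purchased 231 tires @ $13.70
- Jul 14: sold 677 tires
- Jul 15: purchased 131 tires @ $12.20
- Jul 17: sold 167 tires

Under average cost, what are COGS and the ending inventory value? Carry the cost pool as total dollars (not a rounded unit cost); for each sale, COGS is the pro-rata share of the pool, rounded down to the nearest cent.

After Jul 1: 48 on hand, pool $561.60 (≈ $11.7000 each)
After Jul 4: 290 on hand, pool $3,586.60 (≈ $12.3676 each)
After Jul 6: 331 on hand, pool $4,051.95 (≈ $12.2415 each)
After Jul 8: 670 on hand, pool $8,442.00 (≈ $12.6000 each)
After Jul 11: 901 on hand, pool $11,606.70 (≈ $12.8820 each)
Jul 14, sell 677: 677/901 × $11,606.70 → $8,721.12
After Jul 15: 355 on hand, pool $4,483.78 (≈ $12.6304 each)
Jul 17, sell 167: 167/355 × $4,483.78 → $2,109.27
Total COGS = $8,721.12 + $2,109.27 = $10,830.39
Ending inventory (cost pool remaining) = $2,374.51

COGS = $10,830.39; ending inventory = $2,374.51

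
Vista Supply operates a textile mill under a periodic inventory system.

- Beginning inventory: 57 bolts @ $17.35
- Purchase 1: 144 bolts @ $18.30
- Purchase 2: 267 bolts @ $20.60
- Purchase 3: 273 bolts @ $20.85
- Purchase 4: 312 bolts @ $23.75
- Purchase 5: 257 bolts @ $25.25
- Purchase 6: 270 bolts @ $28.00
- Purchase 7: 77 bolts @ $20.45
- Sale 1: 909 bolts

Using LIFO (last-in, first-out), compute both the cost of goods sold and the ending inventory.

COGS = $22,867.65; ending inventory = $14,982.65

Sale 1 (909) [LIFO — newest first]: 77 @ $20.45 + 270 @ $28.00 + 257 @ $25.25 + 305 @ $23.75 = $22,867.65
Ending inventory: 57 @ $17.35 + 144 @ $18.30 + 267 @ $20.60 + 273 @ $20.85 + 7 @ $23.75 = $14,982.65
Check: goods available $37,850.30 = COGS $22,867.65 + ending $14,982.65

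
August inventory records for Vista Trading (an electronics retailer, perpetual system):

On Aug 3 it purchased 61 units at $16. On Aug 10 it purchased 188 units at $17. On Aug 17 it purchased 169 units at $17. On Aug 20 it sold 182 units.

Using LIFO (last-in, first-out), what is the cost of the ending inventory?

Ending inventory = $3,951

Aug 20, 182 sold [LIFO — newest first]: 169 @ $17 + 13 @ $17 = $3,094
Ending inventory: 61 @ $16 + 175 @ $17 = $3,951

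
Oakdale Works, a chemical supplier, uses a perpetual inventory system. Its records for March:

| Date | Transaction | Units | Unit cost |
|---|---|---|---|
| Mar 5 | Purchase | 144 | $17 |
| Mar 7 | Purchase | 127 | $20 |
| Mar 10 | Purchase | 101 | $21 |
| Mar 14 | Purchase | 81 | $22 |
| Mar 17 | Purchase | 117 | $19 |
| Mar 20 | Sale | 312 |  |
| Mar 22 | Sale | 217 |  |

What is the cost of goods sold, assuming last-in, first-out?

COGS = $10,417

Mar 20, 312 sold [LIFO — newest first]: 117 @ $19 + 81 @ $22 + 101 @ $21 + 13 @ $20 = $6,386
Mar 22, 217 sold [LIFO — newest first]: 114 @ $20 + 103 @ $17 = $4,031
Total COGS = $6,386 + $4,031 = $10,417
Ending inventory: 41 @ $17 = $697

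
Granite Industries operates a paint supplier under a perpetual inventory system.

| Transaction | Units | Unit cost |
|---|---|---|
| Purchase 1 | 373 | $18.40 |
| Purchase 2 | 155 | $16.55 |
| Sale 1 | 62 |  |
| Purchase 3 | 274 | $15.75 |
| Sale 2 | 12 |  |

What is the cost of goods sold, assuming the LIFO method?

COGS = $1,215.10

Sale 1 (62) [LIFO — newest first]: 62 @ $16.55 = $1,026.10
Sale 2 (12) [LIFO — newest first]: 12 @ $15.75 = $189.00
Total COGS = $1,026.10 + $189.00 = $1,215.10
Ending inventory: 373 @ $18.40 + 93 @ $16.55 + 262 @ $15.75 = $12,528.85
Check: goods available $13,743.95 = COGS $1,215.10 + ending $12,528.85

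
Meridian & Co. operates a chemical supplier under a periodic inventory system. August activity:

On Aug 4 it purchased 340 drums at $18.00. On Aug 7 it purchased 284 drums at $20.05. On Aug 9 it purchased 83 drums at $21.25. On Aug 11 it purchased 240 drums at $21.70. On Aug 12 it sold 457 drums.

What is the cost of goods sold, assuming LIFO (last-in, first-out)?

COGS = $9,658.45

Aug 12, 457 sold [LIFO — newest first]: 240 @ $21.70 + 83 @ $21.25 + 134 @ $20.05 = $9,658.45
Ending inventory: 340 @ $18.00 + 150 @ $20.05 = $9,127.50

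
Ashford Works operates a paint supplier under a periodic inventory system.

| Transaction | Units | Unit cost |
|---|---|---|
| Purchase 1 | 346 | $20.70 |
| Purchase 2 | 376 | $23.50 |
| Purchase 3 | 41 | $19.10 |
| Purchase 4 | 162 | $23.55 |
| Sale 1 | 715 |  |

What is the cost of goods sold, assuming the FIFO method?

Sale 1 (715) [FIFO — oldest first]: 346 @ $20.70 + 369 @ $23.50 = $15,833.70
Ending inventory: 7 @ $23.50 + 41 @ $19.10 + 162 @ $23.55 = $4,762.70

COGS = $15,833.70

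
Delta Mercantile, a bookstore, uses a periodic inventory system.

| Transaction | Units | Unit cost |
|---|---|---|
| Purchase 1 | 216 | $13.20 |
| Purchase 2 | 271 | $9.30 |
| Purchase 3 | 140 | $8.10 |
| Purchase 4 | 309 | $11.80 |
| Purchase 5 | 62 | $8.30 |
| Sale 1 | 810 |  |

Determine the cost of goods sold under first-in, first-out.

Sale 1 (810) [FIFO — oldest first]: 216 @ $13.20 + 271 @ $9.30 + 140 @ $8.10 + 183 @ $11.80 = $8,664.90
Ending inventory: 126 @ $11.80 + 62 @ $8.30 = $2,001.40
Check: goods available $10,666.30 = COGS $8,664.90 + ending $2,001.40

COGS = $8,664.90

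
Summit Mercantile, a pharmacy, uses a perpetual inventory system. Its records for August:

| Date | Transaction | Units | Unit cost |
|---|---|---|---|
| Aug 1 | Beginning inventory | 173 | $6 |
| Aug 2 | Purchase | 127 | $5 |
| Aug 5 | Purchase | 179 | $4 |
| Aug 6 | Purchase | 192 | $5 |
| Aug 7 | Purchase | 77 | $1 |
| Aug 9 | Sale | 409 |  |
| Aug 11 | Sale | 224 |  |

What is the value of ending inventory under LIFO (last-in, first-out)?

Aug 9, 409 sold [LIFO — newest first]: 77 @ $1 + 192 @ $5 + 140 @ $4 = $1,597
Aug 11, 224 sold [LIFO — newest first]: 39 @ $4 + 127 @ $5 + 58 @ $6 = $1,139
Total COGS = $1,597 + $1,139 = $2,736
Ending inventory: 115 @ $6 = $690
Check: goods available $3,426 = COGS $2,736 + ending $690

Ending inventory = $690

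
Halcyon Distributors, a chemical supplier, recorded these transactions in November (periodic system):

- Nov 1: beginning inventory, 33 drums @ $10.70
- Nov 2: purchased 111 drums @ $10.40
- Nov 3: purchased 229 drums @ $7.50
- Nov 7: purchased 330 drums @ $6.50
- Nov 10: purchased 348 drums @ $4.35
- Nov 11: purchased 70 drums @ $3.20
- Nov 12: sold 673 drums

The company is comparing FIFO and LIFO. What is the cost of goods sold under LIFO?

FIFO COGS: 33 @ $10.70 + 111 @ $10.40 + 229 @ $7.50 + 300 @ $6.50 = $5,175.00
LIFO COGS: 70 @ $3.20 + 348 @ $4.35 + 255 @ $6.50 = $3,395.30

COGS = $3,395.30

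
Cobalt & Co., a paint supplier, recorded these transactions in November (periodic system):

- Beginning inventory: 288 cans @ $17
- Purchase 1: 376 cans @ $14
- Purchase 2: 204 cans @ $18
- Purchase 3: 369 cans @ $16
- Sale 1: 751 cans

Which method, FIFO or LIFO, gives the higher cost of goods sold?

FIFO COGS: 288 @ $17 + 376 @ $14 + 87 @ $18 = $11,726
LIFO COGS: 369 @ $16 + 204 @ $18 + 178 @ $14 = $12,068

LIFO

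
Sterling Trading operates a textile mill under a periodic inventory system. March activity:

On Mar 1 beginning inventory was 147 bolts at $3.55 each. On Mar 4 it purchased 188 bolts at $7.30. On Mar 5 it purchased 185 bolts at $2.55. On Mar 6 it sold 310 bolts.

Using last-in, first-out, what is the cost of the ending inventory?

Ending inventory = $981.75

Mar 6, 310 sold [LIFO — newest first]: 185 @ $2.55 + 125 @ $7.30 = $1,384.25
Ending inventory: 147 @ $3.55 + 63 @ $7.30 = $981.75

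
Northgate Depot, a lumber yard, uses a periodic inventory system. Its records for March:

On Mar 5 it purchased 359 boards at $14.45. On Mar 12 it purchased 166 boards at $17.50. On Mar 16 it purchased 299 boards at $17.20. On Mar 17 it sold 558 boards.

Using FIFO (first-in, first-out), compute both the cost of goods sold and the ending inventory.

Mar 17, 558 sold [FIFO — oldest first]: 359 @ $14.45 + 166 @ $17.50 + 33 @ $17.20 = $8,660.15
Ending inventory: 266 @ $17.20 = $4,575.20

COGS = $8,660.15; ending inventory = $4,575.20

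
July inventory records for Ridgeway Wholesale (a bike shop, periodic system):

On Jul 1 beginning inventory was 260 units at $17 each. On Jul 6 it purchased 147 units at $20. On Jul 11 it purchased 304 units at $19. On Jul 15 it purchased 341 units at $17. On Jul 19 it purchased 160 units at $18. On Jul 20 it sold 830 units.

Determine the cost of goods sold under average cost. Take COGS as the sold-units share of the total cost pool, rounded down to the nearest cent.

COGS = $14,937.94

Jul 20, sell 830: 830/1212 × $21,813.00 → $14,937.94
Ending inventory (cost pool remaining) = $6,875.06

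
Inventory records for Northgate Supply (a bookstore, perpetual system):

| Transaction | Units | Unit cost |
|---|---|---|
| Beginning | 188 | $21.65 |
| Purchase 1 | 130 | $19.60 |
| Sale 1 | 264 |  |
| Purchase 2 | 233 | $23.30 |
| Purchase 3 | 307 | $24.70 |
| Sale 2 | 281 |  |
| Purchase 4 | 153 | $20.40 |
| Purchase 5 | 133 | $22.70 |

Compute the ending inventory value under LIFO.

Ending inventory = $13,380.50

Sale 1 (264) [LIFO — newest first]: 130 @ $19.60 + 134 @ $21.65 = $5,449.10
Sale 2 (281) [LIFO — newest first]: 281 @ $24.70 = $6,940.70
Total COGS = $5,449.10 + $6,940.70 = $12,389.80
Ending inventory: 54 @ $21.65 + 233 @ $23.30 + 26 @ $24.70 + 153 @ $20.40 + 133 @ $22.70 = $13,380.50
Check: goods available $25,770.30 = COGS $12,389.80 + ending $13,380.50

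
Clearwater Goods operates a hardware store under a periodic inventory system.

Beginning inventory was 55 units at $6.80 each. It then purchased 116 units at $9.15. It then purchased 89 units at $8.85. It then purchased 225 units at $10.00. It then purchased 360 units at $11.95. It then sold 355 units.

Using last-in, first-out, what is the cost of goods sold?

COGS = $4,242.25

Sale 1 (355) [LIFO — newest first]: 355 @ $11.95 = $4,242.25
Ending inventory: 55 @ $6.80 + 116 @ $9.15 + 89 @ $8.85 + 225 @ $10.00 + 5 @ $11.95 = $4,532.80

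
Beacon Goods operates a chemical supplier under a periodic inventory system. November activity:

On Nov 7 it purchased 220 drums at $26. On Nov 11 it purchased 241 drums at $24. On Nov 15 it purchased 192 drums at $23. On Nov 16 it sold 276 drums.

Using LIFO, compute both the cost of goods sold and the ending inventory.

Nov 16, 276 sold [LIFO — newest first]: 192 @ $23 + 84 @ $24 = $6,432
Ending inventory: 220 @ $26 + 157 @ $24 = $9,488

COGS = $6,432; ending inventory = $9,488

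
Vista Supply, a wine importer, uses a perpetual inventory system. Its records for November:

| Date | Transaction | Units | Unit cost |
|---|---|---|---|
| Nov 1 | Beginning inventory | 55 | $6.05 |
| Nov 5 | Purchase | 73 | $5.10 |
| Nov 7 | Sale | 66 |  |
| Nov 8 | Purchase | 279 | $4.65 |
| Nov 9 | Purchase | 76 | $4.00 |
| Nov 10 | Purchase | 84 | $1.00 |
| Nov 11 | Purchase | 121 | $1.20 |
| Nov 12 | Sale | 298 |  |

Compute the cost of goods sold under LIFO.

Nov 7, 66 sold [LIFO — newest first]: 66 @ $5.10 = $336.60
Nov 12, 298 sold [LIFO — newest first]: 121 @ $1.20 + 84 @ $1.00 + 76 @ $4.00 + 17 @ $4.65 = $612.25
Total COGS = $336.60 + $612.25 = $948.85
Ending inventory: 55 @ $6.05 + 7 @ $5.10 + 262 @ $4.65 = $1,586.75
Check: goods available $2,535.60 = COGS $948.85 + ending $1,586.75

COGS = $948.85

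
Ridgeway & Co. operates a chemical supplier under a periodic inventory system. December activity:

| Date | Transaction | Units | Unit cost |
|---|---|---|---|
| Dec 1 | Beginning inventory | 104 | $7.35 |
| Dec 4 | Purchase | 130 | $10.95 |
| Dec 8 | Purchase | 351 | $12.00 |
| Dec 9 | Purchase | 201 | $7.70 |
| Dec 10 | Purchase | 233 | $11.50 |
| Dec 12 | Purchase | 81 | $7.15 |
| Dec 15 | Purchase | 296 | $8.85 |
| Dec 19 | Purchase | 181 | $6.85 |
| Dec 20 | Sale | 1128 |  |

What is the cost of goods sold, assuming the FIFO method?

Dec 20, 1128 sold [FIFO — oldest first]: 104 @ $7.35 + 130 @ $10.95 + 351 @ $12.00 + 201 @ $7.70 + 233 @ $11.50 + 81 @ $7.15 + 28 @ $8.85 = $11,454.05
Ending inventory: 268 @ $8.85 + 181 @ $6.85 = $3,611.65
Check: goods available $15,065.70 = COGS $11,454.05 + ending $3,611.65

COGS = $11,454.05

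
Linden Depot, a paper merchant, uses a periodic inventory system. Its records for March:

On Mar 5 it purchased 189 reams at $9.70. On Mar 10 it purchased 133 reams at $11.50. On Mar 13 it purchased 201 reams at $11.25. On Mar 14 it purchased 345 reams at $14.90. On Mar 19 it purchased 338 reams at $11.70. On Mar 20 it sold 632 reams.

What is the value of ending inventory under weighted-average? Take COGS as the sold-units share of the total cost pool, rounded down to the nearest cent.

Ending inventory = $7,005.64

Mar 20, sell 632: 632/1206 × $14,719.15 → $7,713.51
Ending inventory (cost pool remaining) = $7,005.64
Check: goods available $14,719.15 = COGS $7,713.51 + ending $7,005.64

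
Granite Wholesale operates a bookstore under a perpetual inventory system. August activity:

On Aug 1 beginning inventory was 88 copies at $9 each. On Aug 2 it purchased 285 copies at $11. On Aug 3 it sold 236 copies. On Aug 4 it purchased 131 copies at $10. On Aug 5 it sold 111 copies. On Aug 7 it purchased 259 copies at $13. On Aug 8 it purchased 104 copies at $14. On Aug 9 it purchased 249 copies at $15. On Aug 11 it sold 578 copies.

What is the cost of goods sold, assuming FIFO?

Aug 3, 236 sold [FIFO — oldest first]: 88 @ $9 + 148 @ $11 = $2,420
Aug 5, 111 sold [FIFO — oldest first]: 111 @ $11 = $1,221
Aug 11, 578 sold [FIFO — oldest first]: 26 @ $11 + 131 @ $10 + 259 @ $13 + 104 @ $14 + 58 @ $15 = $7,289
Total COGS = $2,420 + $1,221 + $7,289 = $10,930
Ending inventory: 191 @ $15 = $2,865
Check: goods available $13,795 = COGS $10,930 + ending $2,865

COGS = $10,930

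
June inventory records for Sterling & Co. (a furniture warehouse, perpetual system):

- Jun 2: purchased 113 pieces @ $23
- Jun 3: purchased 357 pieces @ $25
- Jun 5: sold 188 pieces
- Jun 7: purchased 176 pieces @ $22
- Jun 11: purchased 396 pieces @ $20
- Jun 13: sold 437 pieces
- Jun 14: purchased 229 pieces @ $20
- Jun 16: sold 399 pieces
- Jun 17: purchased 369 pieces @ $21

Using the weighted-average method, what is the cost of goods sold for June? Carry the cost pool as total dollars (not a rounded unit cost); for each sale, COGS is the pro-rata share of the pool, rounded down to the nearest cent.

COGS = $22,652.35

After Jun 2: 113 on hand, pool $2,599.00 (≈ $23.0000 each)
After Jun 3: 470 on hand, pool $11,524.00 (≈ $24.5191 each)
Jun 5, sell 188: 188/470 × $11,524.00 → $4,609.60
After Jun 7: 458 on hand, pool $10,786.40 (≈ $23.5511 each)
After Jun 11: 854 on hand, pool $18,706.40 (≈ $21.9044 each)
Jun 13, sell 437: 437/854 × $18,706.40 → $9,572.24
After Jun 14: 646 on hand, pool $13,714.16 (≈ $21.2293 each)
Jun 16, sell 399: 399/646 × $13,714.16 → $8,470.51
After Jun 17: 616 on hand, pool $12,992.65 (≈ $21.0920 each)
Total COGS = $4,609.60 + $9,572.24 + $8,470.51 = $22,652.35
Ending inventory (cost pool remaining) = $12,992.65
Check: goods available $35,645.00 = COGS $22,652.35 + ending $12,992.65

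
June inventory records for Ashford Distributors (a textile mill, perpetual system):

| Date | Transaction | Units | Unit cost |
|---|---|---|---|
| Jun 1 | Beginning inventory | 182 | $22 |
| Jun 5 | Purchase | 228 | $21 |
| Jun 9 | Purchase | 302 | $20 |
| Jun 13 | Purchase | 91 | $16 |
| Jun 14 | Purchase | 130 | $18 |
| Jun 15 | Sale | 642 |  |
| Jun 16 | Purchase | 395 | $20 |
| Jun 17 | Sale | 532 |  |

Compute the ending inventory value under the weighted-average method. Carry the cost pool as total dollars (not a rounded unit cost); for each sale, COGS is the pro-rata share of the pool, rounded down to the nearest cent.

Ending inventory = $3,077.76

After Jun 1: 182 on hand, pool $4,004.00 (≈ $22.0000 each)
After Jun 5: 410 on hand, pool $8,792.00 (≈ $21.4439 each)
After Jun 9: 712 on hand, pool $14,832.00 (≈ $20.8315 each)
After Jun 13: 803 on hand, pool $16,288.00 (≈ $20.2839 each)
After Jun 14: 933 on hand, pool $18,628.00 (≈ $19.9657 each)
Jun 15, sell 642: 642/933 × $18,628.00 → $12,817.98
After Jun 16: 686 on hand, pool $13,710.02 (≈ $19.9855 each)
Jun 17, sell 532: 532/686 × $13,710.02 → $10,632.26
Total COGS = $12,817.98 + $10,632.26 = $23,450.24
Ending inventory (cost pool remaining) = $3,077.76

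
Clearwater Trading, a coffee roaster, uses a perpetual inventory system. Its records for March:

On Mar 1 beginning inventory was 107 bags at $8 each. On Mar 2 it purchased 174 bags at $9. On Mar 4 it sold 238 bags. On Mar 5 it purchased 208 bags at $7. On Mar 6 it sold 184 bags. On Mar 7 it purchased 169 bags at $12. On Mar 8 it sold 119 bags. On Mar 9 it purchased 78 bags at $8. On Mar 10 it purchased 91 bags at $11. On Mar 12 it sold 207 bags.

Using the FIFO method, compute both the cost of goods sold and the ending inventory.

COGS = $6,662; ending inventory = $869

Mar 4, 238 sold [FIFO — oldest first]: 107 @ $8 + 131 @ $9 = $2,035
Mar 6, 184 sold [FIFO — oldest first]: 43 @ $9 + 141 @ $7 = $1,374
Mar 8, 119 sold [FIFO — oldest first]: 67 @ $7 + 52 @ $12 = $1,093
Mar 12, 207 sold [FIFO — oldest first]: 117 @ $12 + 78 @ $8 + 12 @ $11 = $2,160
Total COGS = $2,035 + $1,374 + $1,093 + $2,160 = $6,662
Ending inventory: 79 @ $11 = $869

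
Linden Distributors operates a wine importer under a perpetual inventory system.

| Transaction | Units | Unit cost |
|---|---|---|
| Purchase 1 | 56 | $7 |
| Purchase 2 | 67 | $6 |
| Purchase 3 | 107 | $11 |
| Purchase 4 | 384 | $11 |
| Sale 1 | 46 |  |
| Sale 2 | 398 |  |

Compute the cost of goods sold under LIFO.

COGS = $4,884

Sale 1 (46) [LIFO — newest first]: 46 @ $11 = $506
Sale 2 (398) [LIFO — newest first]: 338 @ $11 + 60 @ $11 = $4,378
Total COGS = $506 + $4,378 = $4,884
Ending inventory: 56 @ $7 + 67 @ $6 + 47 @ $11 = $1,311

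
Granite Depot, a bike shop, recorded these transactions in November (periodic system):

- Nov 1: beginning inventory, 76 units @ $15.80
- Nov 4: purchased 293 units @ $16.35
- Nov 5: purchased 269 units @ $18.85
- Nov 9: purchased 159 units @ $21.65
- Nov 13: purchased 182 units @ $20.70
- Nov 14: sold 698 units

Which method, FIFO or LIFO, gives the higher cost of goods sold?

FIFO COGS: 76 @ $15.80 + 293 @ $16.35 + 269 @ $18.85 + 60 @ $21.65 = $12,361.00
LIFO COGS: 182 @ $20.70 + 159 @ $21.65 + 269 @ $18.85 + 88 @ $16.35 = $13,719.20

LIFO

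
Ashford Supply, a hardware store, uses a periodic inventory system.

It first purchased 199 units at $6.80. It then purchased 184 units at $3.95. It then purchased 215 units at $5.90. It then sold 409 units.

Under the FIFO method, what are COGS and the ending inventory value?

Sale 1 (409) [FIFO — oldest first]: 199 @ $6.80 + 184 @ $3.95 + 26 @ $5.90 = $2,233.40
Ending inventory: 189 @ $5.90 = $1,115.10

COGS = $2,233.40; ending inventory = $1,115.10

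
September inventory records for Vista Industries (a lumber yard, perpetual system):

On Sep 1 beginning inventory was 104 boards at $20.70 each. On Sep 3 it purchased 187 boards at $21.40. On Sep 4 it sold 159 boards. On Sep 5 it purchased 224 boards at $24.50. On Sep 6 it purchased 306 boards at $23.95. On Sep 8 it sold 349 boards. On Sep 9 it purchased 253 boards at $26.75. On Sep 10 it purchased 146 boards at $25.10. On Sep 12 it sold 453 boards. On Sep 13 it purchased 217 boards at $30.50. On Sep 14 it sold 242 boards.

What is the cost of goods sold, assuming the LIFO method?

Sep 4, 159 sold [LIFO — newest first]: 159 @ $21.40 = $3,402.60
Sep 8, 349 sold [LIFO — newest first]: 306 @ $23.95 + 43 @ $24.50 = $8,382.20
Sep 12, 453 sold [LIFO — newest first]: 146 @ $25.10 + 253 @ $26.75 + 54 @ $24.50 = $11,755.35
Sep 14, 242 sold [LIFO — newest first]: 217 @ $30.50 + 25 @ $24.50 = $7,231.00
Total COGS = $3,402.60 + $8,382.20 + $11,755.35 + $7,231.00 = $30,771.15
Ending inventory: 104 @ $20.70 + 28 @ $21.40 + 102 @ $24.50 = $5,251.00

COGS = $30,771.15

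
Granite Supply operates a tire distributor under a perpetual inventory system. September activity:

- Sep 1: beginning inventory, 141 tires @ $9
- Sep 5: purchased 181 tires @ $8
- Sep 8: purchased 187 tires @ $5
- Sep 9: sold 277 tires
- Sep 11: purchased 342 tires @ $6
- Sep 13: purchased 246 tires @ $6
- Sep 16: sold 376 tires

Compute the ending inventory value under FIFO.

Sep 9, 277 sold [FIFO — oldest first]: 141 @ $9 + 136 @ $8 = $2,357
Sep 16, 376 sold [FIFO — oldest first]: 45 @ $8 + 187 @ $5 + 144 @ $6 = $2,159
Total COGS = $2,357 + $2,159 = $4,516
Ending inventory: 198 @ $6 + 246 @ $6 = $2,664
Check: goods available $7,180 = COGS $4,516 + ending $2,664

Ending inventory = $2,664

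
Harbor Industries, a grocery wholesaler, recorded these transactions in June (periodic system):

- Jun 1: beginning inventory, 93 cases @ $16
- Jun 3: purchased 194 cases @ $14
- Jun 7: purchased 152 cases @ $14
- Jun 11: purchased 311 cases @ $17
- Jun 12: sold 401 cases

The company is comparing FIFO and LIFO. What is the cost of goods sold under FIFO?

FIFO COGS: 93 @ $16 + 194 @ $14 + 114 @ $14 = $5,800
LIFO COGS: 311 @ $17 + 90 @ $14 = $6,547

COGS = $5,800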